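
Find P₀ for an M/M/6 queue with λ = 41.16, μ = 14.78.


a = λ/μ = 41.16/14.78 = 2.7848; ρ = a/c = 0.4641
Σ_{k=0}^{5} a^k/k! (terms k=0..5) = 1.00000 + 2.78484 + 3.87768 + 3.59958 + 2.50607 + 1.39580 = 15.16397
Tail: a^6/(6!(1−ρ)) = 466.45053/(720·0.5359) = 1.20899
P₀ = 1/(15.16397 + 1.20899) = 1/16.37296 = 0.061076

Final: 0.061076


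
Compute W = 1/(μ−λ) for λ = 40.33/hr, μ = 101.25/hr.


W = 1/(μ−λ) = 1/(101.25 − 40.33) = 1/60.92 = 0.01641 hr

Final: 0.01641 hr


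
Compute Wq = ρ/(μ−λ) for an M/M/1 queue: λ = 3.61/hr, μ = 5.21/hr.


ρ = 3.61/5.21 = 0.6929
Wq = ρ/(μ−λ) = 0.6929/(5.21 − 3.61) = 0.6929/1.60 = 0.4331 hr

Final: 0.4331 hr


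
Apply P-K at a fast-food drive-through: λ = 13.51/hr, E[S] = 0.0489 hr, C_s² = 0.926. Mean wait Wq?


ρ = λ·E[S] = 13.51·0.0489 = 0.6606
E[S²] = E[S]²(1+C_s²) = 0.0489²·(1+0.926) = 0.004605
Wq = λ·E[S²]/(2(1−ρ)) = 13.51·0.004605/(2·0.3394) = 0.09167 hr

Final: 0.09167 hr


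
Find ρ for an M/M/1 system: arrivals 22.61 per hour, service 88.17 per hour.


ρ = λ/μ = 22.61/88.17 = 0.2564

Final: 0.2564


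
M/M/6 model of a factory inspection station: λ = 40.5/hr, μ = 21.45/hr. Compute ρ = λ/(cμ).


ρ = λ/(cμ) = 40.5/(6·21.45) = 40.5/128.70 = 0.3147

Final: 0.3147


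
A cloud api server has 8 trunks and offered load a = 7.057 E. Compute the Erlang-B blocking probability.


B(c,a) = (a^c/c!) / Σ_{k=0}^{c} a^k/k!
a^8/8! = 152.559907
Σ terms (k=0..8): 1.00000 + 7.05700 + 24.90062 + 58.57457 + 103.34018 + 145.85433 + 171.54901 + 172.94591 + 152.55991 = 837.781532
B = 152.559907/837.781532 = 0.182100

Final: 0.182100


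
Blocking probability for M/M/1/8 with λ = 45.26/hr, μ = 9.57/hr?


ρ = λ/μ = 45.26/9.57 = 4.7294
P_K = (1−ρ)ρ^K/(1−ρ^(K+1)) = (-3.7294·250276.973585)/(1 − 1183650.556372)
= -933373.582786/-1183649.556372 = 0.788556

Final: 0.788556


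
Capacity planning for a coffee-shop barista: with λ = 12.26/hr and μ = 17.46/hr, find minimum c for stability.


Stability requires cμ > λ ⇔ c > λ/μ.
λ/μ = 12.26/17.46 = 0.7022
Minimum integer c = ⌊0.7022⌋ + 1 = 1
Check: 1·17.46 = 17.46 > 12.26, while 0·17.46 = 0.00 ≤ 12.26

Final: 1 servers


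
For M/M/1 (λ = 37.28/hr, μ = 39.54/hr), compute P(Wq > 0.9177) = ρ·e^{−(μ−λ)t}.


ρ = 37.28/39.54 = 0.9428
P(Wq > t) = ρ·e^{−(μ−λ)t} = 0.9428·e^{−2.0740}
= 0.9428·0.125682 = 0.118498

Final: 0.118498


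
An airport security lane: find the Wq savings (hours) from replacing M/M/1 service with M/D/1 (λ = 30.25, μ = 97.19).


ρ = 30.25/97.19 = 0.3112
Wq(M/M/1) = ρ/(μ−λ) = 0.3112/66.94 = 0.004650 hr
Wq(M/D/1) = ρ/(2(μ−λ)) = 0.002325 hr
Savings = 0.004650 − 0.002325 = 0.002325 hr

Final: 0.002325 hr


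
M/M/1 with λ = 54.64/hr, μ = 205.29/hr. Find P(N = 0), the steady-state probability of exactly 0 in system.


ρ = 54.64/205.29 = 0.2662
P_n = (1−ρ)·ρ^n = (1 − 0.2662)·0.2662^0 = 0.7338·1.000000 = 0.733840

Final: 0.733840


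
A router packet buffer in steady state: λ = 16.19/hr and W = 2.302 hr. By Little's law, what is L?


L = λW = 16.19·2.302 = 37.2694

Final: 37.2694


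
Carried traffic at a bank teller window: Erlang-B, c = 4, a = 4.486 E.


B(4,4.486) = 0.355484 (Erlang-B)
Carried load = a(1 − B) = 4.486·(1 − 0.355484) = 4.486·0.644516 = 2.8913 E

Final: 2.8913 Erlangs


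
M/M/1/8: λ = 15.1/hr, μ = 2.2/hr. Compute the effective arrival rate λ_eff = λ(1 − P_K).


ρ = 6.8636; P_K = (1−ρ)ρ^8/(1−ρ^9) = 0.854305
λ_eff = λ(1 − P_K) = 15.1·(1 − 0.854305) = 15.1·0.145695 = 2.2000 /hr

Final: 2.2000 /hr


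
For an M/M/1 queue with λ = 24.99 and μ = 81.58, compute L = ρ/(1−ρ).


ρ = λ/μ = 24.99/81.58 = 0.3063
L = ρ/(1−ρ) = 0.3063/(1 − 0.3063) = 0.3063/0.6937 = 0.4416

Final: 0.4416


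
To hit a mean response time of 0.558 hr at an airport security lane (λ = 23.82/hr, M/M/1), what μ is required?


W = 1/(μ−λ) ⇒ μ − λ = 1/W = 1/0.558 = 1.7921
μ = λ + 1/W = 23.82 + 1.7921 = 25.6121 per hr

Final: 25.6121 /hr


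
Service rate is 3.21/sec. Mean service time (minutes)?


Mean service time = 1/μ = 1/3.21 second = 0.31153 second
In minutes: 0.31153 × 0.0166667 = 0.005192 min

Final: 0.005192 min


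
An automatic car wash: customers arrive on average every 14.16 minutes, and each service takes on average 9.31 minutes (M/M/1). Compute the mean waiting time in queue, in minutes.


λ = 60/14.16 = 4.2373 /hr
μ = 60/9.31 = 6.4447 /hr
ρ = λ/μ = 4.2373/6.4447 = 0.6575
Wq = ρ/(μ−λ) = 0.6575/(6.4447−4.2373) = 0.29786 hr
In minutes: 0.29786·60 = 17.871 min

Final: 17.871 min


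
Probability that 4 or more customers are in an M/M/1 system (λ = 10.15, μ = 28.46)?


ρ = 10.15/28.46 = 0.3566
P(N ≥ n) = ρ^n = 0.3566^4 = 0.016178

Final: 0.016178


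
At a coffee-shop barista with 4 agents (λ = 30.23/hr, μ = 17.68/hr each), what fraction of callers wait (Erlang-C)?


a = λ/μ = 1.7098; ρ = a/4 = 0.4275
P₀ = 0.177721 (from M/M/c formula)
C(c,a) = [a^c/(c!(1−ρ))]·P₀ = [8.54719/(24·0.5725)]·0.177721
= 0.62202·0.177721 = 0.110547

Final: 0.110547


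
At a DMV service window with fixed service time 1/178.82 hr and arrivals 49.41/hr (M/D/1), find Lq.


ρ = 49.41/178.82 = 0.2763
M/D/1: Lq = ρ²/(2(1−ρ)) = 0.07635/(2·0.7237) = 0.05275

Final: 0.05275


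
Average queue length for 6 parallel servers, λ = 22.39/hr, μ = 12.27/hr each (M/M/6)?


a = λ/μ = 1.8248; ρ = a/6 = 0.3041
P₀ = 0.161118
Lq = P₀·a^c·ρ / (c!·(1−ρ)²) = 0.161118·36.91962·0.3041/(720·0.48424)
= 0.005189

Final: 0.005189


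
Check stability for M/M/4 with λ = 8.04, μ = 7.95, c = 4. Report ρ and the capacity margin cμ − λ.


Total capacity cμ = 4·7.95 = 31.80/hr
ρ = λ/(cμ) = 8.04/31.80 = 0.2528
Stable ⇔ ρ < 1: YES
Spare capacity = cμ − λ = 31.80 − 8.04 = 23.76/hr

Final: ρ = 0.2528; stable; margin = 23.76/hr


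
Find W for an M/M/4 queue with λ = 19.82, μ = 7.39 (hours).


a = 2.6820; ρ = 0.6705; P₀ = 0.058696
Lq = P₀·a^c·ρ/(c!(1−ρ)²) = 0.78150
Wq = Lq/λ = 0.78150/19.82 = 0.03943 hr
W = Wq + 1/μ = 0.03943 + 0.13532 = 0.17475 hr

Final: 0.17475 hr


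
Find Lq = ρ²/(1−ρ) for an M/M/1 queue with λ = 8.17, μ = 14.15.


ρ = 8.17/14.15 = 0.5774
Lq = ρ²/(1−ρ) = 0.3334/0.4226 = 0.7888

Final: 0.7888


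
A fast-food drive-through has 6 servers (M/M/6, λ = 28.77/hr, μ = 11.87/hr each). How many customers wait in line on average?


a = λ/μ = 2.4238; ρ = a/6 = 0.4040
P₀ = 0.088171
Lq = P₀·a^c·ρ / (c!·(1−ρ)²) = 0.088171·202.73786·0.4040/(720·0.35526)
= 0.02823

Final: 0.02823


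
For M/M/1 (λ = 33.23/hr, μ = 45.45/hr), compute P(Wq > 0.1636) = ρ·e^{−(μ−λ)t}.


ρ = 33.23/45.45 = 0.7311
P(Wq > t) = ρ·e^{−(μ−λ)t} = 0.7311·e^{−1.9992}
= 0.7311·0.135445 = 0.099028

Final: 0.099028


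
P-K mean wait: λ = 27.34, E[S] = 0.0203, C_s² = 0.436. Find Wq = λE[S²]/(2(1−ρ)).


ρ = λ·E[S] = 27.34·0.0203 = 0.5550
E[S²] = E[S]²(1+C_s²) = 0.0203²·(1+0.436) = 0.0005918
Wq = λ·E[S²]/(2(1−ρ)) = 27.34·0.0005918/(2·0.4450) = 0.01818 hr

Final: 0.01818 hr


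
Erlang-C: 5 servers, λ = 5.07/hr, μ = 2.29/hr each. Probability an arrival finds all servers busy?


a = λ/μ = 2.2140; ρ = a/5 = 0.4428
P₀ = 0.107873 (from M/M/c formula)
C(c,a) = [a^c/(c!(1−ρ))]·P₀ = [53.19397/(120·0.5572)]·0.107873
= 0.79555·0.107873 = 0.085818

Final: 0.085818


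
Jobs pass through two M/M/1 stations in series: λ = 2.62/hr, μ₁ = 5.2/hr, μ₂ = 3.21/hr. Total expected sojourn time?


Each node sees arrival rate λ = 2.62/hr (tandem ⇒ throughput preserved).
W₁ = 1/(μ₁−λ) = 1/(5.2−2.62) = 0.38760 hr
W₂ = 1/(μ₂−λ) = 1/(3.21−2.62) = 1.69492 hr
W_total = W₁ + W₂ = 0.38760 + 1.69492 = 2.08251 hr

Final: 2.08251 hr


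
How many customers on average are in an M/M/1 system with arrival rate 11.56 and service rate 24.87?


ρ = λ/μ = 11.56/24.87 = 0.4648
L = ρ/(1−ρ) = 0.4648/(1 − 0.4648) = 0.4648/0.5352 = 0.8685

Final: 0.8685


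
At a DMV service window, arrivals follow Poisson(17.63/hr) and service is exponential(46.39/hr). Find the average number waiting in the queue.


ρ = 17.63/46.39 = 0.3800
Lq = ρ²/(1−ρ) = 0.1444/0.6200 = 0.2330

Final: 0.2330


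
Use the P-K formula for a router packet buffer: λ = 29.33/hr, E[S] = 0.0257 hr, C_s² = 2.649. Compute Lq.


ρ = λ·E[S] = 29.33·0.0257 = 0.7538
Lq = ρ²(1+C_s²)/(2(1−ρ)) = 0.5682·(1+2.649)/(2·0.2462)
= 0.5682·3.6490/0.4924 = 4.21030

Final: 4.21030


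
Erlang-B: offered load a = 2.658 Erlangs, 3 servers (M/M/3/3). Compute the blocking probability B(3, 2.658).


B(c,a) = (a^c/c!) / Σ_{k=0}^{c} a^k/k!
a^3/3! = 3.129779
Σ terms (k=0..3): 1.00000 + 2.65800 + 3.53248 + 3.12978 = 10.320261
B = 3.129779/10.320261 = 0.303265

Final: 0.303265


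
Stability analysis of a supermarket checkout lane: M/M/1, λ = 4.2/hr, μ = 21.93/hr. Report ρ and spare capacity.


Total capacity cμ = 1·21.93 = 21.93/hr
ρ = λ/(cμ) = 4.2/21.93 = 0.1915
Stable ⇔ ρ < 1: YES
Spare capacity = cμ − λ = 21.93 − 4.2 = 17.73/hr

Final: ρ = 0.1915; stable; margin = 17.73/hr


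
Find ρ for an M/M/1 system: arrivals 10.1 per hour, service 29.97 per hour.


ρ = λ/μ = 10.1/29.97 = 0.3370

Final: 0.3370


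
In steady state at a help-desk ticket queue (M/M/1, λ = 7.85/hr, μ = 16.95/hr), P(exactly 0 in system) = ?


ρ = 7.85/16.95 = 0.4631
P_n = (1−ρ)·ρ^n = (1 − 0.4631)·0.4631^0 = 0.5369·1.000000 = 0.536873

Final: 0.536873


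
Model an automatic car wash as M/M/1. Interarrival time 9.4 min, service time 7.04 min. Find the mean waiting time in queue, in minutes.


λ = 60/9.4 = 6.3830 /hr
μ = 60/7.04 = 8.5227 /hr
ρ = λ/μ = 6.3830/8.5227 = 0.7489
Wq = ρ/(μ−λ) = 0.7489/(8.5227−6.3830) = 0.35001 hr
In minutes: 0.35001·60 = 21.001 min

Final: 21.001 min


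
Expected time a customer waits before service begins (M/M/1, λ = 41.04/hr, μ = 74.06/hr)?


ρ = 41.04/74.06 = 0.5541
Wq = ρ/(μ−λ) = 0.5541/(74.06 − 41.04) = 0.5541/33.02 = 0.01678 hr

Final: 0.01678 hr


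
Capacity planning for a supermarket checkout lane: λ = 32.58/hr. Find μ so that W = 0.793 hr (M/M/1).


W = 1/(μ−λ) ⇒ μ − λ = 1/W = 1/0.793 = 1.2610
μ = λ + 1/W = 32.58 + 1.2610 = 33.8410 per hr

Final: 33.8410 /hr


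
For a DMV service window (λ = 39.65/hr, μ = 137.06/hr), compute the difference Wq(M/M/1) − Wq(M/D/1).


ρ = 39.65/137.06 = 0.2893
Wq(M/M/1) = ρ/(μ−λ) = 0.2893/97.41 = 0.002970 hr
Wq(M/D/1) = ρ/(2(μ−λ)) = 0.001485 hr
Savings = 0.002970 − 0.001485 = 0.001485 hr

Final: 0.001485 hr


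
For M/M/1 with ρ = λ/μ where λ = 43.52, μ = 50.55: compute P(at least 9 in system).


ρ = 43.52/50.55 = 0.8609
P(N ≥ n) = ρ^n = 0.8609^9 = 0.259842

Final: 0.259842


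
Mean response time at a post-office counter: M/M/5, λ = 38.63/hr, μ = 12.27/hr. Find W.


a = 3.1483; ρ = 0.6297; P₀ = 0.039433
Lq = P₀·a^c·ρ/(c!(1−ρ)²) = 0.46667
Wq = Lq/λ = 0.46667/38.63 = 0.01208 hr
W = Wq + 1/μ = 0.01208 + 0.08150 = 0.09358 hr

Final: 0.09358 hr


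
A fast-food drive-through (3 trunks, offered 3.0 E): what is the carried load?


B(3,3.0) = 0.346154 (Erlang-B)
Carried load = a(1 − B) = 3.0·(1 − 0.346154) = 3.0·0.653846 = 1.9615 E

Final: 1.9615 Erlangs


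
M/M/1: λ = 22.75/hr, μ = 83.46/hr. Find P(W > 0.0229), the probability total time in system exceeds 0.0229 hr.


W ~ Exponential(μ−λ) for M/M/1.
μ − λ = 83.46 − 22.75 = 60.7100
P(W > t) = e^{−(μ−λ)t} = e^{−1.3903} = 0.249011

Final: 0.249011


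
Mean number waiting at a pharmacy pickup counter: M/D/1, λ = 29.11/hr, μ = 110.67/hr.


ρ = 29.11/110.67 = 0.2630
M/D/1: Lq = ρ²/(2(1−ρ)) = 0.06919/(2·0.7370) = 0.04694

Final: 0.04694


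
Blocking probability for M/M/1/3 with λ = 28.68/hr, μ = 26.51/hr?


ρ = λ/μ = 28.68/26.51 = 1.0819
P_K = (1−ρ)ρ^K/(1−ρ^(K+1)) = (-0.08186·1.266217)/(1 − 1.369865)
= -0.103647/-0.369865 = 0.280230

Final: 0.280230


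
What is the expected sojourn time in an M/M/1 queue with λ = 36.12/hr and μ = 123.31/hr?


W = 1/(μ−λ) = 1/(123.31 − 36.12) = 1/87.19 = 0.01147 hr

Final: 0.01147 hr


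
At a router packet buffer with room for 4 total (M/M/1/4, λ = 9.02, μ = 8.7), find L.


ρ = 9.02/8.7 = 1.0368
L = ρ[1 − (K+1)ρ^K + Kρ^(K+1)] / [(1−ρ)(1−ρ^(K+1))]
Numerator: 1.0368·(1 − 5·1.155445 + 4·1.197944) = 0.015087
Denominator: (-0.03678)·(-0.197944) = 0.007281
L = 0.015087/0.007281 = 2.0722

Final: 2.0722


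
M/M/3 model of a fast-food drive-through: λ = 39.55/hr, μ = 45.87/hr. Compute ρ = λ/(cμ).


ρ = λ/(cμ) = 39.55/(3·45.87) = 39.55/137.61 = 0.2874

Final: 0.2874


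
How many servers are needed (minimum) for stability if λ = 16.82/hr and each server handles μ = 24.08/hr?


Stability requires cμ > λ ⇔ c > λ/μ.
λ/μ = 16.82/24.08 = 0.6985
Minimum integer c = ⌊0.6985⌋ + 1 = 1
Check: 1·24.08 = 24.08 > 16.82, while 0·24.08 = 0.00 ≤ 16.82

Final: 1 servers


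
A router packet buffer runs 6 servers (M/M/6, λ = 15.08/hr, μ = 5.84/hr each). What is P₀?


a = λ/μ = 15.08/5.84 = 2.5822; ρ = a/c = 0.4304
Σ_{k=0}^{5} a^k/k! (terms k=0..5) = 1.00000 + 2.58219 + 3.33386 + 2.86955 + 1.85243 + 0.95667 = 12.59470
Tail: a^6/(6!(1−ρ)) = 296.43602/(720·0.5696) = 0.72277
P₀ = 1/(12.59470 + 0.72277) = 1/13.31748 = 0.075089

Final: 0.075089


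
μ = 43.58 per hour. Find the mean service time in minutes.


Mean service time = 1/μ = 1/43.58 hour = 0.02295 hour
In minutes: 0.02295 × 60 = 1.3768 min

Final: 1.3768 min


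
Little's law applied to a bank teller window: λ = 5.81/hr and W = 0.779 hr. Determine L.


L = λW = 5.81·0.779 = 4.5260

Final: 4.5260


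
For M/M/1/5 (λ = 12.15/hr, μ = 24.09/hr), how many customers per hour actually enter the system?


ρ = 0.5044; P_K = (1−ρ)ρ^5/(1−ρ^6) = 0.016446
λ_eff = λ(1 − P_K) = 12.15·(1 − 0.016446) = 12.15·0.983554 = 11.9502 /hr

Final: 11.9502 /hr


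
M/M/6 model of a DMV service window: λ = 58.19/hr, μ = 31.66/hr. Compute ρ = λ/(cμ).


ρ = λ/(cμ) = 58.19/(6·31.66) = 58.19/189.96 = 0.3063

Final: 0.3063


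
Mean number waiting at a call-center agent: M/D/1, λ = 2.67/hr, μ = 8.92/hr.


ρ = 2.67/8.92 = 0.2993
M/D/1: Lq = ρ²/(2(1−ρ)) = 0.08960/(2·0.7007) = 0.06394

Final: 0.06394


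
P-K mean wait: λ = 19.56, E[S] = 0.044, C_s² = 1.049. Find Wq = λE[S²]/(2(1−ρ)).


ρ = λ·E[S] = 19.56·0.044 = 0.8606
E[S²] = E[S]²(1+C_s²) = 0.044²·(1+1.049) = 0.003967
Wq = λ·E[S²]/(2(1−ρ)) = 19.56·0.003967/(2·0.1394) = 0.27839 hr

Final: 0.27839 hr


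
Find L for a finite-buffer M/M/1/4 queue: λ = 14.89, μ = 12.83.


ρ = 14.89/12.83 = 1.1606
L = ρ[1 − (K+1)ρ^K + Kρ^(K+1)] / [(1−ρ)(1−ρ^(K+1))]
Numerator: 1.1606·(1 − 5·1.814146 + 4·2.105427) = 0.407334
Denominator: (-0.1606)·(-1.105427) = 0.177489
L = 0.407334/0.177489 = 2.2950

Final: 2.2950


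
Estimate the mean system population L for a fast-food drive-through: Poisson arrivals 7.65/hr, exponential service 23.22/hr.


ρ = λ/μ = 7.65/23.22 = 0.3295
L = ρ/(1−ρ) = 0.3295/(1 − 0.3295) = 0.3295/0.6705 = 0.4913

Final: 0.4913


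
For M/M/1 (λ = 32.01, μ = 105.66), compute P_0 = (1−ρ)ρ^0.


ρ = 32.01/105.66 = 0.3030
P_n = (1−ρ)·ρ^n = (1 − 0.3030)·0.3030^0 = 0.6970·1.000000 = 0.697047

Final: 0.697047


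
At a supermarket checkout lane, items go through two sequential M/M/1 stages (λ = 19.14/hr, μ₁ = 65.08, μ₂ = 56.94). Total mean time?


Each node sees arrival rate λ = 19.14/hr (tandem ⇒ throughput preserved).
W₁ = 1/(μ₁−λ) = 1/(65.08−19.14) = 0.02177 hr
W₂ = 1/(μ₂−λ) = 1/(56.94−19.14) = 0.02646 hr
W_total = W₁ + W₂ = 0.02177 + 0.02646 = 0.04822 hr

Final: 0.04822 hr


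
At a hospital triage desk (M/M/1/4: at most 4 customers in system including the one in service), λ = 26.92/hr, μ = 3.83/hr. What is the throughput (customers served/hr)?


ρ = 7.0287; P_K = (1−ρ)ρ^4/(1−ρ^5) = 0.857777
λ_eff = λ(1 − P_K) = 26.92·(1 − 0.857777) = 26.92·0.142223 = 3.8287 /hr

Final: 3.8287 /hr


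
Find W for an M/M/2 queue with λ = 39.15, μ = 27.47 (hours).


a = 1.4252; ρ = 0.7126; P₀ = 0.167818
Lq = P₀·a^c·ρ/(c!(1−ρ)²) = 1.47032
Wq = Lq/λ = 1.47032/39.15 = 0.03756 hr
W = Wq + 1/μ = 0.03756 + 0.03640 = 0.07396 hr

Final: 0.07396 hr


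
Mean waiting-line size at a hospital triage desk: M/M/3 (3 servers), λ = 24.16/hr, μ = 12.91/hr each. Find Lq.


a = λ/μ = 1.8714; ρ = a/3 = 0.6238
P₀ = 0.132869
Lq = P₀·a^c·ρ / (c!·(1−ρ)²) = 0.132869·6.55408·0.6238/(6·0.14152)
= 0.63975

Final: 0.63975


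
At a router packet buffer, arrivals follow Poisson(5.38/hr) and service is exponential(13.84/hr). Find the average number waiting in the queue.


ρ = 5.38/13.84 = 0.3887
Lq = ρ²/(1−ρ) = 0.1511/0.6113 = 0.2472

Final: 0.2472


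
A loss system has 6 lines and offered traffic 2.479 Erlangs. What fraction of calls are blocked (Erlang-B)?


B(c,a) = (a^c/c!) / Σ_{k=0}^{c} a^k/k!
a^6/6! = 0.322349
Σ terms (k=0..6): 1.00000 + 2.47900 + 3.07272 + 2.53909 + 1.57360 + 0.78019 + 0.32235 = 11.766955
B = 0.322349/11.766955 = 0.027394

Final: 0.027394


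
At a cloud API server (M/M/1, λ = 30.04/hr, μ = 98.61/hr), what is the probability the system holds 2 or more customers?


ρ = 30.04/98.61 = 0.3046
P(N ≥ n) = ρ^n = 0.3046^2 = 0.092802

Final: 0.092802


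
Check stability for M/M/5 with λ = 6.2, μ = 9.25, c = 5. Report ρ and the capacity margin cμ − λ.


Total capacity cμ = 5·9.25 = 46.25/hr
ρ = λ/(cμ) = 6.2/46.25 = 0.1341
Stable ⇔ ρ < 1: YES
Spare capacity = cμ − λ = 46.25 − 6.2 = 40.05/hr

Final: ρ = 0.1341; stable; margin = 40.05/hr


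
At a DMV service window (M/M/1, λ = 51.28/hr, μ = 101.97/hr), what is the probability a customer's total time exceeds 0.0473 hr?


W ~ Exponential(μ−λ) for M/M/1.
μ − λ = 101.97 − 51.28 = 50.6900
P(W > t) = e^{−(μ−λ)t} = e^{−2.3976} = 0.090933

Final: 0.090933


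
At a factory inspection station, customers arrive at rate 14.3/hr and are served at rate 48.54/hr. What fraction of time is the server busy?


ρ = λ/μ = 14.3/48.54 = 0.2946

Final: 0.2946


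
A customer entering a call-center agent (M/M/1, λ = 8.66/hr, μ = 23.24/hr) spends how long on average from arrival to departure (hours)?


W = 1/(μ−λ) = 1/(23.24 − 8.66) = 1/14.58 = 0.06859 hr

Final: 0.06859 hr


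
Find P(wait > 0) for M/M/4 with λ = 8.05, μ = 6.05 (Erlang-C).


a = λ/μ = 1.3306; ρ = a/4 = 0.3326
P₀ = 0.262873 (from M/M/c formula)
C(c,a) = [a^c/(c!(1−ρ))]·P₀ = [3.13445/(24·0.6674)]·0.262873
= 0.19570·0.262873 = 0.051445

Final: 0.051445


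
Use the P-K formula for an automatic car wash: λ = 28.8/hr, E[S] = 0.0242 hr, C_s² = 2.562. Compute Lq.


ρ = λ·E[S] = 28.8·0.0242 = 0.6970
Lq = ρ²(1+C_s²)/(2(1−ρ)) = 0.4858·(1+2.562)/(2·0.3030)
= 0.4858·3.5620/0.6061 = 2.85483

Final: 2.85483


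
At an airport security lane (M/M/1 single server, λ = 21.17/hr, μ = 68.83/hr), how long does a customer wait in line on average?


ρ = 21.17/68.83 = 0.3076
Wq = ρ/(μ−λ) = 0.3076/(68.83 − 21.17) = 0.3076/47.66 = 0.006453 hr

Final: 0.006453 hr


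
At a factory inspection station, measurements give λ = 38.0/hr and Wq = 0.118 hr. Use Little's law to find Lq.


Lq = λWq = 38.0·0.118 = 4.4840

Final: 4.4840


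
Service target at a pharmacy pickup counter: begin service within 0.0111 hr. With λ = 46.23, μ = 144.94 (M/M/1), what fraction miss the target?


ρ = 46.23/144.94 = 0.3190
P(Wq > t) = ρ·e^{−(μ−λ)t} = 0.3190·e^{−1.0957}
= 0.3190·0.334312 = 0.106632

Final: 0.106632


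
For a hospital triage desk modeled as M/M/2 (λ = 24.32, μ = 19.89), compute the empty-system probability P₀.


a = λ/μ = 24.32/19.89 = 1.2227; ρ = a/c = 0.6114
Σ_{k=0}^{1} a^k/k! (terms k=0..1) = 1.00000 + 1.22272 = 2.22272
Tail: a^2/(2!(1−ρ)) = 1.49506/(2·0.3886) = 1.92346
P₀ = 1/(2.22272 + 1.92346) = 1/4.14618 = 0.241186

Final: 0.241186


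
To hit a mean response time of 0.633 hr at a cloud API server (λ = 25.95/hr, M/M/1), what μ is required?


W = 1/(μ−λ) ⇒ μ − λ = 1/W = 1/0.633 = 1.5798
μ = λ + 1/W = 25.95 + 1.5798 = 27.5298 per hr

Final: 27.5298 /hr


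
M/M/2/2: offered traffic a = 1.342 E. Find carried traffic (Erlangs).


B(2,1.342) = 0.277714 (Erlang-B)
Carried load = a(1 − B) = 1.342·(1 − 0.277714) = 1.342·0.722286 = 0.9693 E

Final: 0.9693 Erlangs


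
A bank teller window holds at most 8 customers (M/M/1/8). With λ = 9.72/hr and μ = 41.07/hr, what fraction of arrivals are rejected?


ρ = λ/μ = 9.72/41.07 = 0.2367
P_K = (1−ρ)ρ^K/(1−ρ^(K+1)) = (0.7633·0.000009843)/(1 − 0.000002330)
= 0.000007514/0.999998 = 0.000007514

Final: 0.000007514


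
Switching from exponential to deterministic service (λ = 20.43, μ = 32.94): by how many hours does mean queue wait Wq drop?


ρ = 20.43/32.94 = 0.6202
Wq(M/M/1) = ρ/(μ−λ) = 0.6202/12.51 = 0.04958 hr
Wq(M/D/1) = ρ/(2(μ−λ)) = 0.02479 hr
Savings = 0.04958 − 0.02479 = 0.02479 hr

Final: 0.02479 hr


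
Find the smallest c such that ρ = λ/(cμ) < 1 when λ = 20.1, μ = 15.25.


Stability requires cμ > λ ⇔ c > λ/μ.
λ/μ = 20.1/15.25 = 1.3180
Minimum integer c = ⌊1.3180⌋ + 1 = 2
Check: 2·15.25 = 30.50 > 20.1, while 1·15.25 = 15.25 ≤ 20.1

Final: 2 servers


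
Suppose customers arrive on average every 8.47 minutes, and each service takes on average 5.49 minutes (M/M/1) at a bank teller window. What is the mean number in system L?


λ = 60/8.47 = 7.0838 /hr
μ = 60/5.49 = 10.9290 /hr
ρ = λ/μ = 7.0838/10.9290 = 0.6482
L = ρ/(1−ρ) = 0.6482/0.3518 = 1.8423

Final: 1.8423


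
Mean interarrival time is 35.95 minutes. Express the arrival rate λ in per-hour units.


λ = 1/(interarrival time) in consistent units.
1 hour = 60 min, so λ = 60/35.95 = 1.6690 per hour

Final: 1.6690 /hr


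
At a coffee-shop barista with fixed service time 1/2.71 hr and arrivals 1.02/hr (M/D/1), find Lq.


ρ = 1.02/2.71 = 0.3764
M/D/1: Lq = ρ²/(2(1−ρ)) = 0.1417/(2·0.6236) = 0.11358

Final: 0.11358


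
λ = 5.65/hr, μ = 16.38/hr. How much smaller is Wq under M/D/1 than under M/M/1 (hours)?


ρ = 5.65/16.38 = 0.3449
Wq(M/M/1) = ρ/(μ−λ) = 0.3449/10.73 = 0.03215 hr
Wq(M/D/1) = ρ/(2(μ−λ)) = 0.01607 hr
Savings = 0.03215 − 0.01607 = 0.01607 hr

Final: 0.01607 hr


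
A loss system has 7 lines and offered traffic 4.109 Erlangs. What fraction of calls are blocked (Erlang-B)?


B(c,a) = (a^c/c!) / Σ_{k=0}^{c} a^k/k!
a^7/7! = 3.923941
Σ terms (k=0..7): 1.00000 + 4.10900 + 8.44194 + 11.56264 + 11.87773 + 9.76112 + 6.68474 + 3.92394 = 57.361106
B = 3.923941/57.361106 = 0.068408

Final: 0.068408


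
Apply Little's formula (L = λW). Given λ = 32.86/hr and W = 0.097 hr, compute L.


L = λW = 32.86·0.097 = 3.1874

Final: 3.1874


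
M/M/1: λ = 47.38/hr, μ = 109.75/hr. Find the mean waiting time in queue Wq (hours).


ρ = 47.38/109.75 = 0.4317
Wq = ρ/(μ−λ) = 0.4317/(109.75 − 47.38) = 0.4317/62.37 = 0.006922 hr

Final: 0.006922 hr


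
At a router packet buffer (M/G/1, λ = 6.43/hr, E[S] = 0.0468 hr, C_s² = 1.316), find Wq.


ρ = λ·E[S] = 6.43·0.0468 = 0.3009
E[S²] = E[S]²(1+C_s²) = 0.0468²·(1+1.316) = 0.005073
Wq = λ·E[S²]/(2(1−ρ)) = 6.43·0.005073/(2·0.6991) = 0.02333 hr

Final: 0.02333 hr


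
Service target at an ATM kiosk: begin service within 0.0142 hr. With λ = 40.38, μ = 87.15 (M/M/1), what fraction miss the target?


ρ = 40.38/87.15 = 0.4633
P(Wq > t) = ρ·e^{−(μ−λ)t} = 0.4633·e^{−0.6641}
= 0.4633·0.514719 = 0.238489

Final: 0.238489


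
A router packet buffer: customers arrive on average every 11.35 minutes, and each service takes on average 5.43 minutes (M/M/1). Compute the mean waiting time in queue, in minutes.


λ = 60/11.35 = 5.2863 /hr
μ = 60/5.43 = 11.0497 /hr
ρ = λ/μ = 5.2863/11.0497 = 0.4784
Wq = ρ/(μ−λ) = 0.4784/(11.0497−5.2863) = 0.08301 hr
In minutes: 0.08301·60 = 4.981 min

Final: 4.981 min


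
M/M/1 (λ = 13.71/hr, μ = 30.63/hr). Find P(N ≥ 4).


ρ = 13.71/30.63 = 0.4476
P(N ≥ n) = ρ^n = 0.4476^4 = 0.040139

Final: 0.040139


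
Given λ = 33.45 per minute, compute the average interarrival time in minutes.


Mean interarrival time = 1/λ = 1/33.45 minute = 0.02990 minute
In minutes: 0.02990 × 1 = 0.02990 min

Final: 0.02990 min


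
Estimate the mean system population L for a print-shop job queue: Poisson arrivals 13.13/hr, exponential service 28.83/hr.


ρ = λ/μ = 13.13/28.83 = 0.4554
L = ρ/(1−ρ) = 0.4554/(1 − 0.4554) = 0.4554/0.5446 = 0.8363

Final: 0.8363


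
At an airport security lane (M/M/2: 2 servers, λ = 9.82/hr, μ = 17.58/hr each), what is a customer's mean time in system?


a = 0.5586; ρ = 0.2793; P₀ = 0.563361
Lq = P₀·a^c·ρ/(c!(1−ρ)²) = 0.04726
Wq = Lq/λ = 0.04726/9.82 = 0.004813 hr
W = Wq + 1/μ = 0.004813 + 0.05688 = 0.06170 hr

Final: 0.06170 hr


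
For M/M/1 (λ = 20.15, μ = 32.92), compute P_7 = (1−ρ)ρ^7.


ρ = 20.15/32.92 = 0.6121
P_n = (1−ρ)·ρ^n = (1 − 0.6121)·0.6121^7 = 0.3879·0.032189 = 0.012486

Final: 0.012486


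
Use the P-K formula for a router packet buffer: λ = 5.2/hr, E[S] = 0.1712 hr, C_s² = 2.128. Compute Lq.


ρ = λ·E[S] = 5.2·0.1712 = 0.8902
Lq = ρ²(1+C_s²)/(2(1−ρ)) = 0.7925·(1+2.128)/(2·0.1098)
= 0.7925·3.1280/0.2195 = 11.29294

Final: 11.29294


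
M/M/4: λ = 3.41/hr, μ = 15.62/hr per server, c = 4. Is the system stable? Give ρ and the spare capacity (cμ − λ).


Total capacity cμ = 4·15.62 = 62.48/hr
ρ = λ/(cμ) = 3.41/62.48 = 0.05458
Stable ⇔ ρ < 1: YES
Spare capacity = cμ − λ = 62.48 − 3.41 = 59.07/hr

Final: ρ = 0.05458; stable; margin = 59.07/hr


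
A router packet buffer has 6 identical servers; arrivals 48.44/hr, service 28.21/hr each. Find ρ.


ρ = λ/(cμ) = 48.44/(6·28.21) = 48.44/169.26 = 0.2862

Final: 0.2862


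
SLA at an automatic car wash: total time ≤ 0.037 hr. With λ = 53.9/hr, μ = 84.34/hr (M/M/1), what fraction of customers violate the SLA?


W ~ Exponential(μ−λ) for M/M/1.
μ − λ = 84.34 − 53.9 = 30.4400
P(W > t) = e^{−(μ−λ)t} = e^{−1.1263} = 0.324237

Final: 0.324237


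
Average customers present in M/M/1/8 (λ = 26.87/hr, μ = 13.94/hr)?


ρ = 26.87/13.94 = 1.9275
L = ρ[1 − (K+1)ρ^K + Kρ^(K+1)] / [(1−ρ)(1−ρ^(K+1))]
Numerator: 1.9275·(1 − 9·190.563246 + 8·367.319542) = 2360.256026
Denominator: (-0.9275)·(-366.319542) = 339.778456
L = 2360.256026/339.778456 = 6.9465

Final: 6.9465


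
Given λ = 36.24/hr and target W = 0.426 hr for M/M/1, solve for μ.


W = 1/(μ−λ) ⇒ μ − λ = 1/W = 1/0.426 = 2.3474
μ = λ + 1/W = 36.24 + 2.3474 = 38.5874 per hr

Final: 38.5874 /hr


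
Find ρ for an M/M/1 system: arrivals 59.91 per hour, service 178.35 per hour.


ρ = λ/μ = 59.91/178.35 = 0.3359

Final: 0.3359


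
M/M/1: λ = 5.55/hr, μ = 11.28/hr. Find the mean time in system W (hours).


W = 1/(μ−λ) = 1/(11.28 − 5.55) = 1/5.73 = 0.1745 hr

Final: 0.1745 hr


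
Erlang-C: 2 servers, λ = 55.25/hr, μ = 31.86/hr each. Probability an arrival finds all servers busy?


a = λ/μ = 1.7341; ρ = a/2 = 0.8671
P₀ = 0.071194 (from M/M/c formula)
C(c,a) = [a^c/(c!(1−ρ))]·P₀ = [3.00727/(2·0.1329)]·0.071194
= 11.31190·0.071194 = 0.805344

Final: 0.805344


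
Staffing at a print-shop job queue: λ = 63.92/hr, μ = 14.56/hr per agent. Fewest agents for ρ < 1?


Stability requires cμ > λ ⇔ c > λ/μ.
λ/μ = 63.92/14.56 = 4.3901
Minimum integer c = ⌊4.3901⌋ + 1 = 5
Check: 5·14.56 = 72.80 > 63.92, while 4·14.56 = 58.24 ≤ 63.92

Final: 5 servers


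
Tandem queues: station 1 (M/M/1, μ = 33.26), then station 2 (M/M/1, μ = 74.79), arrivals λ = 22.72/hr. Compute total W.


Each node sees arrival rate λ = 22.72/hr (tandem ⇒ throughput preserved).
W₁ = 1/(μ₁−λ) = 1/(33.26−22.72) = 0.09488 hr
W₂ = 1/(μ₂−λ) = 1/(74.79−22.72) = 0.01920 hr
W_total = W₁ + W₂ = 0.09488 + 0.01920 = 0.11408 hr

Final: 0.11408 hr


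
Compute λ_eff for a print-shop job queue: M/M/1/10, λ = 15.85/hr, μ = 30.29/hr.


ρ = 0.5233; P_K = (1−ρ)ρ^10/(1−ρ^11) = 0.0007344
λ_eff = λ(1 − P_K) = 15.85·(1 − 0.0007344) = 15.85·0.999266 = 15.8384 /hr

Final: 15.8384 /hr


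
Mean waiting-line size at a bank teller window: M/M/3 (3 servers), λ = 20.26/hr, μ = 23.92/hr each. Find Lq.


a = λ/μ = 0.8470; ρ = a/3 = 0.2823
P₀ = 0.426113
Lq = P₀·a^c·ρ / (c!·(1−ρ)²) = 0.426113·0.60762·0.2823/(6·0.51505)
= 0.02365

Final: 0.02365


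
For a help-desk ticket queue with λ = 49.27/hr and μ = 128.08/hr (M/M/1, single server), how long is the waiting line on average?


ρ = 49.27/128.08 = 0.3847
Lq = ρ²/(1−ρ) = 0.1480/0.6153 = 0.2405

Final: 0.2405


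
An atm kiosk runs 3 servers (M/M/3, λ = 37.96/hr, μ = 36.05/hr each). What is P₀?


a = λ/μ = 37.96/36.05 = 1.0530; ρ = a/c = 0.3510
Σ_{k=0}^{2} a^k/k! (terms k=0..2) = 1.00000 + 1.05298 + 0.55439 = 2.60737
Tail: a^3/(3!(1−ρ)) = 1.16752/(6·0.6490) = 0.29982
P₀ = 1/(2.60737 + 0.29982) = 1/2.90719 = 0.343975

Final: 0.343975


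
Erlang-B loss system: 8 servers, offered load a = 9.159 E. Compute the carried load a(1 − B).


B(8,9.159) = 0.297287 (Erlang-B)
Carried load = a(1 − B) = 9.159·(1 − 0.297287) = 9.159·0.702713 = 6.4362 E

Final: 6.4362 Erlangs


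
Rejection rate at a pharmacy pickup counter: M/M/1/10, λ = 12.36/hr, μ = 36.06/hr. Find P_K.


ρ = λ/μ = 12.36/36.06 = 0.3428
P_K = (1−ρ)ρ^K/(1−ρ^(K+1)) = (0.6572·0.00002238)/(1 − 0.000007672)
= 0.00001471/0.999992 = 0.00001471

Final: 0.00001471


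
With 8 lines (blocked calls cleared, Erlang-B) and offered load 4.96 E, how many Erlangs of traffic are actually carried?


B(8,4.96) = 0.068180 (Erlang-B)
Carried load = a(1 − B) = 4.96·(1 − 0.068180) = 4.96·0.931820 = 4.6218 E

Final: 4.6218 Erlangs


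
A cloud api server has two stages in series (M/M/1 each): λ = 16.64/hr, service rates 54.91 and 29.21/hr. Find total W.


Each node sees arrival rate λ = 16.64/hr (tandem ⇒ throughput preserved).
W₁ = 1/(μ₁−λ) = 1/(54.91−16.64) = 0.02613 hr
W₂ = 1/(μ₂−λ) = 1/(29.21−16.64) = 0.07955 hr
W_total = W₁ + W₂ = 0.02613 + 0.07955 = 0.10568 hr

Final: 0.10568 hr


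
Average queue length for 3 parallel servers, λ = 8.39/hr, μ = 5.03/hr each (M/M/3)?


a = λ/μ = 1.6680; ρ = a/3 = 0.5560
P₀ = 0.172382
Lq = P₀·a^c·ρ / (c!·(1−ρ)²) = 0.172382·4.64068·0.5560/(6·0.19714)
= 0.37603

Final: 0.37603


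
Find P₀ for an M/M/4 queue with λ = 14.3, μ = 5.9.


a = λ/μ = 14.3/5.9 = 2.4237; ρ = a/c = 0.6059
Σ_{k=0}^{3} a^k/k! (terms k=0..3) = 1.00000 + 2.42373 + 2.93723 + 2.37302 = 8.73398
Tail: a^4/(4!(1−ρ)) = 34.50930/(24·0.3941) = 3.64883
P₀ = 1/(8.73398 + 3.64883) = 1/12.38281 = 0.080757

Final: 0.080757


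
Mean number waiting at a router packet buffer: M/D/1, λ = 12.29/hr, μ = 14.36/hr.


ρ = 12.29/14.36 = 0.8558
M/D/1: Lq = ρ²/(2(1−ρ)) = 0.7325/(2·0.1442) = 2.54067

Final: 2.54067


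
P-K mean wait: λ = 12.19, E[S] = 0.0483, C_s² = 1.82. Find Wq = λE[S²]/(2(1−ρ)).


ρ = λ·E[S] = 12.19·0.0483 = 0.5888
E[S²] = E[S]²(1+C_s²) = 0.0483²·(1+1.82) = 0.006579
Wq = λ·E[S²]/(2(1−ρ)) = 12.19·0.006579/(2·0.4112) = 0.09751 hr

Final: 0.09751 hr


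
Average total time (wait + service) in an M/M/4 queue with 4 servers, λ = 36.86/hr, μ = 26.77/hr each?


a = 1.3769; ρ = 0.3442; P₀ = 0.250732
Lq = P₀·a^c·ρ/(c!(1−ρ)²) = 0.03006
Wq = Lq/λ = 0.03006/36.86 = 0.0008155 hr
W = Wq + 1/μ = 0.0008155 + 0.03736 = 0.03817 hr

Final: 0.03817 hr


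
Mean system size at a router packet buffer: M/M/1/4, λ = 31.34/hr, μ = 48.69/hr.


ρ = 31.34/48.69 = 0.6437
L = ρ[1 − (K+1)ρ^K + Kρ^(K+1)] / [(1−ρ)(1−ρ^(K+1))]
Numerator: 0.6437·(1 − 5·0.171647 + 4·0.110483) = 0.375704
Denominator: (0.3563)·(0.889517) = 0.316967
L = 0.375704/0.316967 = 1.1853

Final: 1.1853


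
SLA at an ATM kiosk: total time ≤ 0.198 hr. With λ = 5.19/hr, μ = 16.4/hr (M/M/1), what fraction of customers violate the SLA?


W ~ Exponential(μ−λ) for M/M/1.
μ − λ = 16.4 − 5.19 = 11.2100
P(W > t) = e^{−(μ−λ)t} = e^{−2.2196} = 0.108655

Final: 0.108655


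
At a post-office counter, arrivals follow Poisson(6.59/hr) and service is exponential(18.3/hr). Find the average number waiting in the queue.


ρ = 6.59/18.3 = 0.3601
Lq = ρ²/(1−ρ) = 0.1297/0.6399 = 0.2027

Final: 0.2027


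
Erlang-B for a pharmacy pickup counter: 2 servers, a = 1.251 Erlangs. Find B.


B(c,a) = (a^c/c!) / Σ_{k=0}^{c} a^k/k!
a^2/2! = 0.782500
Σ terms (k=0..2): 1.00000 + 1.25100 + 0.78250 = 3.033500
B = 0.782500/3.033500 = 0.257953

Final: 0.257953


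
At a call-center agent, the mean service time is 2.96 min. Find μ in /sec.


μ = 1/(service time) in consistent units.
1 second = 0.0166667 min, so μ = 0.0166667/2.96 = 0.005631 per second

Final: 0.005631 /sec


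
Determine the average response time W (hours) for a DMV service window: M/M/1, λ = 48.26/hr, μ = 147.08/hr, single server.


W = 1/(μ−λ) = 1/(147.08 − 48.26) = 1/98.82 = 0.01012 hr

Final: 0.01012 hr


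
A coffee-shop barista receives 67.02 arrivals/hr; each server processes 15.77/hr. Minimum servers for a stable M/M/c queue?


Stability requires cμ > λ ⇔ c > λ/μ.
λ/μ = 67.02/15.77 = 4.2498
Minimum integer c = ⌊4.2498⌋ + 1 = 5
Check: 5·15.77 = 78.85 > 67.02, while 4·15.77 = 63.08 ≤ 67.02

Final: 5 servers


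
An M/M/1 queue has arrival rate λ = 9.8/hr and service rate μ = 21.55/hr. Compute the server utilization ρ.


ρ = λ/μ = 9.8/21.55 = 0.4548

Final: 0.4548


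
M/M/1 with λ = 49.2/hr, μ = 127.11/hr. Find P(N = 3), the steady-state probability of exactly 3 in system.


ρ = 49.2/127.11 = 0.3871
P_n = (1−ρ)·ρ^n = (1 − 0.3871)·0.3871^3 = 0.6129·0.057990 = 0.035544

Final: 0.035544


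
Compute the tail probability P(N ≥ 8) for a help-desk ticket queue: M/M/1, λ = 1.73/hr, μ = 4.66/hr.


ρ = 1.73/4.66 = 0.3712
P(N ≥ n) = ρ^n = 0.3712^8 = 0.0003608

Final: 0.0003608


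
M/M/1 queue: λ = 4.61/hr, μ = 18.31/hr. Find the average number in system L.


ρ = λ/μ = 4.61/18.31 = 0.2518
L = ρ/(1−ρ) = 0.2518/(1 − 0.2518) = 0.2518/0.7482 = 0.3365

Final: 0.3365


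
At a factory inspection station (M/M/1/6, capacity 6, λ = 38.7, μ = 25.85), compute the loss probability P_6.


ρ = λ/μ = 38.7/25.85 = 1.4971
P_K = (1−ρ)ρ^K/(1−ρ^(K+1)) = (-0.4971·11.259070)/(1 − 16.855938)
= -5.596868/-15.855938 = 0.352982

Final: 0.352982


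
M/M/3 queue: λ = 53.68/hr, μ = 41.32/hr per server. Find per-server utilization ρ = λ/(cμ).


ρ = λ/(cμ) = 53.68/(3·41.32) = 53.68/123.96 = 0.4330

Final: 0.4330


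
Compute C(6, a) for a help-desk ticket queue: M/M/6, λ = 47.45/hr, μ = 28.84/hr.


a = λ/μ = 1.6453; ρ = a/6 = 0.2742
P₀ = 0.192872 (from M/M/c formula)
C(c,a) = [a^c/(c!(1−ρ))]·P₀ = [19.83562/(720·0.7258)]·0.192872
= 0.03796·0.192872 = 0.007321

Final: 0.007321


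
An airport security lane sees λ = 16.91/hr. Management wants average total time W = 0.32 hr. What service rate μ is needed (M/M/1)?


W = 1/(μ−λ) ⇒ μ − λ = 1/W = 1/0.32 = 3.1250
μ = λ + 1/W = 16.91 + 3.1250 = 20.0350 per hr

Final: 20.0350 /hr


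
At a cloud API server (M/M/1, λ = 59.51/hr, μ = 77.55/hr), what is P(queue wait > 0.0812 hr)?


ρ = 59.51/77.55 = 0.7674
P(Wq > t) = ρ·e^{−(μ−λ)t} = 0.7674·e^{−1.4648}
= 0.7674·0.231113 = 0.177351

Final: 0.177351


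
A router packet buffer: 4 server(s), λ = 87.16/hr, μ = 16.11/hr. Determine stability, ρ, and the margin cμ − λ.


Total capacity cμ = 4·16.11 = 64.44/hr
ρ = λ/(cμ) = 87.16/64.44 = 1.3526
Stable ⇔ ρ < 1: NO
Spare capacity = cμ − λ = 64.44 − 87.16 = -22.72/hr

Final: ρ = 1.3526; unstable; margin = -22.72/hr


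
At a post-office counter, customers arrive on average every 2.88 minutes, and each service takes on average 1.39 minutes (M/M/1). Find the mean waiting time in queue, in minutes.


λ = 60/2.88 = 20.8333 /hr
μ = 60/1.39 = 43.1655 /hr
ρ = λ/μ = 20.8333/43.1655 = 0.4826
Wq = ρ/(μ−λ) = 0.4826/(43.1655−20.8333) = 0.02161 hr
In minutes: 0.02161·60 = 1.297 min

Final: 1.297 min


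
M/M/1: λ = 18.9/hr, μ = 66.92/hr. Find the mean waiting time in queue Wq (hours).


ρ = 18.9/66.92 = 0.2824
Wq = ρ/(μ−λ) = 0.2824/(66.92 − 18.9) = 0.2824/48.02 = 0.005881 hr

Final: 0.005881 hr


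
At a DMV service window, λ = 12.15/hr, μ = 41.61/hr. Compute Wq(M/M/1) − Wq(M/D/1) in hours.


ρ = 12.15/41.61 = 0.2920
Wq(M/M/1) = ρ/(μ−λ) = 0.2920/29.46 = 0.009912 hr
Wq(M/D/1) = ρ/(2(μ−λ)) = 0.004956 hr
Savings = 0.009912 − 0.004956 = 0.004956 hr

Final: 0.004956 hr


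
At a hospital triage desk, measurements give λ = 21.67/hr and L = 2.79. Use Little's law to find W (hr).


W = L/λ = 2.79/21.67 = 0.1287 hr

Final: 0.1287 hr


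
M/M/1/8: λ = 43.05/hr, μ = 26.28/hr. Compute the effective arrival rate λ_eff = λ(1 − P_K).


ρ = 1.6381; P_K = (1−ρ)ρ^8/(1−ρ^9) = 0.394188
λ_eff = λ(1 − P_K) = 43.05·(1 − 0.394188) = 43.05·0.605812 = 26.0802 /hr

Final: 26.0802 /hr


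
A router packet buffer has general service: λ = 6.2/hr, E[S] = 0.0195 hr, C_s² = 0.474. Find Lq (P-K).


ρ = λ·E[S] = 6.2·0.0195 = 0.1209
Lq = ρ²(1+C_s²)/(2(1−ρ)) = 0.01462·(1+0.474)/(2·0.8791)
= 0.01462·1.4740/1.7582 = 0.01225

Final: 0.01225


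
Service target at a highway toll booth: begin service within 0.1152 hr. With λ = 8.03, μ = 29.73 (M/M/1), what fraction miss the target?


ρ = 8.03/29.73 = 0.2701
P(Wq > t) = ρ·e^{−(μ−λ)t} = 0.2701·e^{−2.4998}
= 0.2701·0.082098 = 0.022175

Final: 0.022175


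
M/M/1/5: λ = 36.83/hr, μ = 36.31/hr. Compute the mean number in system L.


ρ = 36.83/36.31 = 1.0143
L = ρ[1 − (K+1)ρ^K + Kρ^(K+1)] / [(1−ρ)(1−ρ^(K+1))]
Numerator: 1.0143·(1 − 6·1.073686 + 5·1.089063) = 0.003242
Denominator: (-0.01432)·(-0.089063) = 0.001275
L = 0.003242/0.001275 = 2.5415

Final: 2.5415


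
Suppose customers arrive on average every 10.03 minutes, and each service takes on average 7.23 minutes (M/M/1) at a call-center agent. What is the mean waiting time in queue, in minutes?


λ = 60/10.03 = 5.9821 /hr
μ = 60/7.23 = 8.2988 /hr
ρ = λ/μ = 5.9821/8.2988 = 0.7208
Wq = ρ/(μ−λ) = 0.7208/(8.2988−5.9821) = 0.31115 hr
In minutes: 0.31115·60 = 18.669 min

Final: 18.669 min


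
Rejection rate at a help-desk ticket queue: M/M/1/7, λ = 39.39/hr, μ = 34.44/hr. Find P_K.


ρ = λ/μ = 39.39/34.44 = 1.1437
P_K = (1−ρ)ρ^K/(1−ρ^(K+1)) = (-0.1437·2.560117)/(1 − 2.928078)
= -0.367961/-1.928078 = 0.190843

Final: 0.190843


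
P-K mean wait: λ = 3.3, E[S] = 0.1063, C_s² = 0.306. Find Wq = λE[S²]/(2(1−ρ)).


ρ = λ·E[S] = 3.3·0.1063 = 0.3508
E[S²] = E[S]²(1+C_s²) = 0.1063²·(1+0.306) = 0.014757
Wq = λ·E[S²]/(2(1−ρ)) = 3.3·0.014757/(2·0.6492) = 0.03751 hr

Final: 0.03751 hr
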